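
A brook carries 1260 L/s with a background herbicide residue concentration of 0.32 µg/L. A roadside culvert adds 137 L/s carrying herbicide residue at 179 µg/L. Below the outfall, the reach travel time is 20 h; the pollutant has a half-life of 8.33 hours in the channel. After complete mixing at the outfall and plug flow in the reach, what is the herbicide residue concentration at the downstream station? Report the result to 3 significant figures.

Conservation of mass: C = (1260·0.3200 + 137.0·179.0) / 1397 = 24930/1397 = 17.84 µg/L.
Half-life 8.33 h → k = ln 2 / 8.33 = 0.08321 h⁻¹ = 1.997 d⁻¹.
Decay over the reach: 17.84·exp(−kt) = 17.84·0.1893 = 3.378 µg/L.

3.38 µg/L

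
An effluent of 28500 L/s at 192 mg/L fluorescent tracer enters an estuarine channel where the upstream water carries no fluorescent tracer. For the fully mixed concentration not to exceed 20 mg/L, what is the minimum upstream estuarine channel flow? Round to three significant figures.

Set C_mix = 20: (Q·0 + 28500·192.0) / (Q + 28500) = 20
→ Q = 28500·(192.0 − 20)/(20 − 0) = 245100 L/s.

245000 L/s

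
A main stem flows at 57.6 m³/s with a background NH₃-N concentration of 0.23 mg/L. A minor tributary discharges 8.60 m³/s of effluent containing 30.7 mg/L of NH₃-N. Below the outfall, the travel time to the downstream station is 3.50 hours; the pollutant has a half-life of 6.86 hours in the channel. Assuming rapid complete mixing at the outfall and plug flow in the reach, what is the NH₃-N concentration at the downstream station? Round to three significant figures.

2.94 mg/L

After mixing, C = (57.60·0.2300 + 8.600·30.70) / 66.20 = 277.3/66.20 = 4.188 mg/L.
Half-life 6.86 h → k = ln 2 / 6.86 = 0.1010 h⁻¹ = 2.425 d⁻¹.
Decay over the reach: 4.188·exp(−kt) = 4.188·0.7021 = 2.941 mg/L.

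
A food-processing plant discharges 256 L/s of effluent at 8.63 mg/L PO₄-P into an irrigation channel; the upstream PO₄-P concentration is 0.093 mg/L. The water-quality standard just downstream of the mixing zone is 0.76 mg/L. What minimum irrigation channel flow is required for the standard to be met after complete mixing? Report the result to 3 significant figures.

Set C_mix = 0.76: (Q·0.09300 + 256.0·8.630) / (Q + 256.0) = 0.76
→ Q = 256.0·(8.630 − 0.76)/(0.76 − 0.09300) = 3021 L/s.

3020 L/s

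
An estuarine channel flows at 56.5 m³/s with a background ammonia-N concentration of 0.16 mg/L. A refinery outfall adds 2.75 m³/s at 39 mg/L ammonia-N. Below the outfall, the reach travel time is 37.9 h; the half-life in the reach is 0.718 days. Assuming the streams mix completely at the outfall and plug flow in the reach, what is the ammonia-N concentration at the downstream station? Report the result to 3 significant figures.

Mixed concentration C = ΣQC/ΣQ = (56.50·0.1600 + 2.750·39.00) / 59.25 = 116.3/59.25 = 1.963 mg/L.
Half-life 0.718 d → k = ln 2 / 0.718 = 0.9654 d⁻¹.
First-order decay: C = 1.963·exp(−k·t) = 1.963·0.2177 = 0.4273 mg/L.

0.427 mg/L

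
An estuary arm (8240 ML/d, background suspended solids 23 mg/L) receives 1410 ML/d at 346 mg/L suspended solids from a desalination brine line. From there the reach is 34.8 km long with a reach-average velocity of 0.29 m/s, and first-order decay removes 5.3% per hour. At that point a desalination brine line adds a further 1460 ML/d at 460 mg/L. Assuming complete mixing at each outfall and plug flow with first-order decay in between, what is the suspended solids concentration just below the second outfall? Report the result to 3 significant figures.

Mass balance: C = (8240·23.00 + 1410·346.0) / 9650 = 677400/9650 = 70.19 mg/L; combined flow 9650 ML/d.
Travel time t = 34.8·1000 / 0.29 = 120000 s = 33.33 h.
5.3%/h lost → k = −ln(1 − 0.053) = 0.05446 h⁻¹.
First-order decay: C = 70.19·exp(−k·t) = 70.19·0.1628 = 11.43 mg/L.
At the second outfall, C = (9650·11.43 + 1460·460.0) / (9650 + 1460) = 70.38 mg/L.

70.4 mg/L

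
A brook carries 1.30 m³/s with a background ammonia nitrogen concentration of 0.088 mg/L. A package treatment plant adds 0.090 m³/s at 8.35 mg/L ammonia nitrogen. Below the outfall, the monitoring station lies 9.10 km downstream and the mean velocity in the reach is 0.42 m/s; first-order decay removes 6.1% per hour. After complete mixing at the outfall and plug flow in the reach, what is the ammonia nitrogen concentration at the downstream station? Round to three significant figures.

Flow-weighted average: C = (1.300·0.08800 + 0.09000·8.350) / 1.390 = 0.8659/1.390 = 0.6229 mg/L.
Travel time t = 9.10·1000 / 0.42 = 21670 s = 6.019 h.
6.1%/h lost → k = −ln(1 − 0.061) = 0.06294 h⁻¹.
First-order decay: C = 0.6229·exp(−k·t) = 0.6229·0.6847 = 0.4265 mg/L.

0.427 mg/L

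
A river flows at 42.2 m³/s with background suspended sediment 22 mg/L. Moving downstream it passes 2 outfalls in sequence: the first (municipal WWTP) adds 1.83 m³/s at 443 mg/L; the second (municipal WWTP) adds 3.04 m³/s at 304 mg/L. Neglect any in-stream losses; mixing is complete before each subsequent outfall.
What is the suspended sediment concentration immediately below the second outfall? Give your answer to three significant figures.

56.6 mg/L

Outfall 1: combined Q = 44.03 m³/s; C = (42.20·22.00 + 1.830·443.0)/44.03 = 39.50 mg/L.
Outfall 2: combined Q = 47.07 m³/s; C = (44.03·39.50 + 3.040·304.0)/47.07 = 56.58 mg/L.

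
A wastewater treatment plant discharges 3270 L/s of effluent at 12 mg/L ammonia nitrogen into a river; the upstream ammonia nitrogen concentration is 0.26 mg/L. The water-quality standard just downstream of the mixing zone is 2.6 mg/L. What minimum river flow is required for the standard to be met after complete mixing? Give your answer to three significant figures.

13100 L/s

Set C_mix = 2.6: (Q·0.2600 + 3270·12.00) / (Q + 3270) = 2.6
→ Q = 3270·(12.00 − 2.6)/(2.6 − 0.2600) = 13140 L/s.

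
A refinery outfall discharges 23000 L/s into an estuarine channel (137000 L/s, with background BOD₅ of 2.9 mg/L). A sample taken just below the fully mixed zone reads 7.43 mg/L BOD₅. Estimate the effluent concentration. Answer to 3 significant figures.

34.4 mg/L

Mass balance: 137000·2.900 + 23000·Cₑ = 160000·7.430
→ Cₑ = (160000·7.430 − 137000·2.900) / 23000 = 34.41 mg/L.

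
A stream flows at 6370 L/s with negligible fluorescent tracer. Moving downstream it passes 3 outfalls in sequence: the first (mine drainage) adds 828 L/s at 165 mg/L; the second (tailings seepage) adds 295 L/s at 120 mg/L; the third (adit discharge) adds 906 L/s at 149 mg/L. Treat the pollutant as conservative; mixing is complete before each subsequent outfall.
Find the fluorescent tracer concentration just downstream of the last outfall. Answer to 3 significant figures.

36.6 mg/L

Outfall 1: combined Q = 7198 L/s; C = (6370·0 + 828.0·165.0)/7198 = 18.98 mg/L.
Outfall 2: combined Q = 7493 L/s; C = (7198·18.98 + 295.0·120.0)/7493 = 22.96 mg/L.
Outfall 3: combined Q = 8399 L/s; C = (7493·22.96 + 906.0·149.0)/8399 = 36.55 mg/L.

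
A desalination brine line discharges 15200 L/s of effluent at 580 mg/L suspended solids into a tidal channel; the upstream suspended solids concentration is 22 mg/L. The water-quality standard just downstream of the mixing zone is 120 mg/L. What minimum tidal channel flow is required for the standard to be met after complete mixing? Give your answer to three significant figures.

Set C_mix = 120: (Q·22.00 + 15200·580.0) / (Q + 15200) = 120
→ Q = 15200·(580.0 − 120)/(120 − 22.00) = 71350 L/s.

71300 L/s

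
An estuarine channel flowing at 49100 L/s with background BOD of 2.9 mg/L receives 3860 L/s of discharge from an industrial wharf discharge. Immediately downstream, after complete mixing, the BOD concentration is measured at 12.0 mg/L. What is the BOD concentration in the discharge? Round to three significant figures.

128 mg/L

Mass balance: 49100·2.900 + 3860·Cₑ = 52960·12.00
→ Cₑ = (52960·12.00 − 49100·2.900) / 3860 = 127.8 mg/L.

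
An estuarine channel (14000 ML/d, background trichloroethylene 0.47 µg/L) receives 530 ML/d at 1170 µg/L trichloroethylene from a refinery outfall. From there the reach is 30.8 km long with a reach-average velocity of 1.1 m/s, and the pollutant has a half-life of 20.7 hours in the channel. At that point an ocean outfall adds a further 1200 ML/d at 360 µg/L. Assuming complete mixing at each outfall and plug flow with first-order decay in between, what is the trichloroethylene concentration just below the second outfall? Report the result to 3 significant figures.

Mixed concentration C = ΣQC/ΣQ = (14000·0.4700 + 530.0·1170) / 14530 = 626700/14530 = 43.13 µg/L; combined flow 14530 ML/d.
Travel time t = 30.8·1000 / 1.1 = 28000 s = 7.778 h.
Half-life 20.7 h → k = ln 2 / 20.7 = 0.03349 h⁻¹ = 0.8036 d⁻¹.
Decay over the reach: 43.13·exp(−kt) = 43.13·0.7707 = 33.24 µg/L.
Second outfall: C = (14530·33.24 + 1200·360.0)/15730 = 58.17 µg/L.

58.2 µg/L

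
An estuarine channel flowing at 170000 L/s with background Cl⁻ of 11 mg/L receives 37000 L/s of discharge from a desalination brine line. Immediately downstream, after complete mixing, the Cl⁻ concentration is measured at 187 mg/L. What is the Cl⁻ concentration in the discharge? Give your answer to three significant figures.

Mass balance: 170000·11.00 + 37000·Cₑ = 207000·187.0
→ Cₑ = (207000·187.0 − 170000·11.00) / 37000 = 995.6 mg/L.

996 mg/L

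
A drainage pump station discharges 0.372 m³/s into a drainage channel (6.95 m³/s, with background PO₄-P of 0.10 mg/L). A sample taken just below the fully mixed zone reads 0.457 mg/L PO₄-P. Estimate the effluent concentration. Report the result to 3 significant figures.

Mass balance: 6.950·0.1000 + 0.3720·Cₑ = 7.322·0.4570
→ Cₑ = (7.322·0.4570 − 6.950·0.1000) / 0.3720 = 7.127 mg/L.

7.13 mg/L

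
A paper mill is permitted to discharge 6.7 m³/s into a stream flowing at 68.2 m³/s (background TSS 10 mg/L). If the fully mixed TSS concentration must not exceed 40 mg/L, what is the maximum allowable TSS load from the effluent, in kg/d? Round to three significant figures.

Mass balance at the limit: 68.20·10.00 + 6.700·Cₑ = 74.90·40 → Cₑ = 345.4 mg/L.
Load = 6.700 m³/s × 345.4 g/m³ × 86 400 s/d = 199900 kg/d.

200000 kg/d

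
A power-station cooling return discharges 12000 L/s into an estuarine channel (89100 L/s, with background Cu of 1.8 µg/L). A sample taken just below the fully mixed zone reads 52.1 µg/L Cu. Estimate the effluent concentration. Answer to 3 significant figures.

Mass balance: 89100·1.800 + 12000·Cₑ = 101100·52.10
→ Cₑ = (101100·52.10 − 89100·1.800) / 12000 = 425.6 µg/L.

426 µg/L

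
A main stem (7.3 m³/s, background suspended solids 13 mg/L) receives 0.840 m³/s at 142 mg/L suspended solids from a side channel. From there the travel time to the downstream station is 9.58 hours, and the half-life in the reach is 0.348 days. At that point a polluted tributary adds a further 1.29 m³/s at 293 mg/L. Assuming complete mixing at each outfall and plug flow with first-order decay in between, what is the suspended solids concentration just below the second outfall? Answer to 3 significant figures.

50.3 mg/L

Mixed concentration C = ΣQC/ΣQ = (7.300·13.00 + 0.8400·142.0) / 8.140 = 214.2/8.140 = 26.31 mg/L; combined flow 8.140 m³/s.
Half-life 0.348 d → k = ln 2 / 0.348 = 1.992 d⁻¹.
First-order decay: C = 26.31·exp(−k·t) = 26.31·0.4516 = 11.88 mg/L.
Second outfall: C = (8.140·11.88 + 1.290·293.0)/9.430 = 50.34 mg/L.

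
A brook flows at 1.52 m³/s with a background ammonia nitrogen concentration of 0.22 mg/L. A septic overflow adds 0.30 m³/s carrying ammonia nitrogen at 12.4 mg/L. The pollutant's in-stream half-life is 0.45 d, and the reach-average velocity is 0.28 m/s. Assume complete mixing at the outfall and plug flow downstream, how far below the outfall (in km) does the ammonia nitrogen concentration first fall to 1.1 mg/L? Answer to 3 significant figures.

11.1 km

Flow-weighted average: C = (1.520·0.2200 + 0.3000·12.40) / 1.820 = 4.054/1.820 = 2.228 mg/L.
Half-life 0.45 d → k = ln 2 / 0.45 = 1.540 d⁻¹.
Set 2.228·exp(−k·t) = 1.1 → t = ln(2.228/1.1)/k = 39580 s = 10.99 h.
Distance = v·t = 0.28·39580 = 11080 m = 11.08 km.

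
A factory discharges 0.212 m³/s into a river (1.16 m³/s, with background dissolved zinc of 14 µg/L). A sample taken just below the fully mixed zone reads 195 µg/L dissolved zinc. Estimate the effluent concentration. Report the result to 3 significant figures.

Mass balance: 1.160·14.00 + 0.2120·Cₑ = 1.372·195.0
→ Cₑ = (1.372·195.0 − 1.160·14.00) / 0.2120 = 1185 µg/L.

1190 µg/L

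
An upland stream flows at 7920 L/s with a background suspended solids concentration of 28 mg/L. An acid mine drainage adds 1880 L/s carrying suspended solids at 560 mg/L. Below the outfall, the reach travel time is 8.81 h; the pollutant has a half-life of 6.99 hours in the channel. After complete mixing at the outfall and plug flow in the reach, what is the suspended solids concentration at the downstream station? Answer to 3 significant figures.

54.3 mg/L

Mixed concentration C = ΣQC/ΣQ = (7920·28.00 + 1880·560.0) / 9800 = 1275000/9800 = 130.1 mg/L.
Half-life 6.99 h → k = ln 2 / 6.99 = 0.09916 h⁻¹ = 2.380 d⁻¹.
Decay over the reach: 130.1·exp(−kt) = 130.1·0.4174 = 54.29 mg/L.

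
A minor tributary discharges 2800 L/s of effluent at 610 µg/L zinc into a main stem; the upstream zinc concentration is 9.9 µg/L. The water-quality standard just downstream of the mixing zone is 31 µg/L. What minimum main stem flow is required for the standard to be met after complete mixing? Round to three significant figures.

76800 L/s

Set C_mix = 31: (Q·9.900 + 2800·610.0) / (Q + 2800) = 31
→ Q = 2800·(610.0 − 31)/(31 − 9.900) = 76830 L/s.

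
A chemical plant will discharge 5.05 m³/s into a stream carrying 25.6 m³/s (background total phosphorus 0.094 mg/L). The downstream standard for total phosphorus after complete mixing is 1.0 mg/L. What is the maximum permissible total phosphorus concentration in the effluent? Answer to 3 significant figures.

5.59 mg/L

At the limit, (Qr·Cr + Qe·Cₑ)/(Qr + Qe) = 1.0:
Cₑ = (30.65·1.0 − 25.60·0.09400) / 5.050 = 5.593 mg/L.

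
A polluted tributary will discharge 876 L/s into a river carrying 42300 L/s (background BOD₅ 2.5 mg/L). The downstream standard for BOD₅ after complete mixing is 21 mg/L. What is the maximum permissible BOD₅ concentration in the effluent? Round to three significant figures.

At the limit, (Qr·Cr + Qe·Cₑ)/(Qr + Qe) = 21:
Cₑ = (43180·21 − 42300·2.500) / 876.0 = 914.3 mg/L.

914 mg/L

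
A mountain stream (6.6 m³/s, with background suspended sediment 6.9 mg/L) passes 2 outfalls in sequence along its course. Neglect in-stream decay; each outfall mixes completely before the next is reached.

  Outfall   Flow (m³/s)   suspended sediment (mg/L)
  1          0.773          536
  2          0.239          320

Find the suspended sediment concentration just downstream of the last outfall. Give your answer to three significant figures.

70.5 mg/L

Below outfall 1: Q → 7.373 m³/s, C = (6.600·6.900 + 0.7730·536.0)/7.373 = 62.37 mg/L.
Below outfall 2: Q → 7.612 m³/s, C = (7.373·62.37 + 0.2390·320.0)/7.612 = 70.46 mg/L.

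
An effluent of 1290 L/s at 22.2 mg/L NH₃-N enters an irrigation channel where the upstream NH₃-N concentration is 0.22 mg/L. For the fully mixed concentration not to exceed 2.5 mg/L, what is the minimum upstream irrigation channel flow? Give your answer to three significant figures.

Set C_mix = 2.5: (Q·0.2200 + 1290·22.20) / (Q + 1290) = 2.5
→ Q = 1290·(22.20 − 2.5)/(2.5 − 0.2200) = 11150 L/s.

11100 L/s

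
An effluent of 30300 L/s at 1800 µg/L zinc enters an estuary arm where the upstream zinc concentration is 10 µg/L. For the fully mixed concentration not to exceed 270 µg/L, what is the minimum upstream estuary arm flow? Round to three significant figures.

178000 L/s

Set C_mix = 270: (Q·10.00 + 30300·1800) / (Q + 30300) = 270
→ Q = 30300·(1800 − 270)/(270 − 10.00) = 178300 L/s.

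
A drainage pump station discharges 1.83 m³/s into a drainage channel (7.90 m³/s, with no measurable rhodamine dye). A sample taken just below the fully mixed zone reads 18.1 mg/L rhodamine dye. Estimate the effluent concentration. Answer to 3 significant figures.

96.2 mg/L

Mass balance: 7.900·0 + 1.830·Cₑ = 9.730·18.10
→ Cₑ = (9.730·18.10 − 7.900·0) / 1.830 = 96.24 mg/L.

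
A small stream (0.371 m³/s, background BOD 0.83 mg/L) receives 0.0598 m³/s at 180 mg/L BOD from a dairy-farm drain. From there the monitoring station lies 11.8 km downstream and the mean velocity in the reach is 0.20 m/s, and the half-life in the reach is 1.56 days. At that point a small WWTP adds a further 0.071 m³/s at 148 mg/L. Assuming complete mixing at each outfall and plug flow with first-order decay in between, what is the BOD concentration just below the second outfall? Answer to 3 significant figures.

After mixing, C = (0.3710·0.8300 + 0.05980·180.0) / 0.4308 = 11.07/0.4308 = 25.70 mg/L; combined flow 0.4308 m³/s.
Travel time t = 11.8·1000 / 0.20 = 59000 s = 16.39 h.
Half-life 1.56 d → k = ln 2 / 1.56 = 0.4443 d⁻¹.
First-order decay: C = 25.70·exp(−k·t) = 25.70·0.7383 = 18.97 mg/L.
Second outfall: C = (0.4308·18.97 + 0.07100·148.0)/0.5018 = 37.23 mg/L.

37.2 mg/L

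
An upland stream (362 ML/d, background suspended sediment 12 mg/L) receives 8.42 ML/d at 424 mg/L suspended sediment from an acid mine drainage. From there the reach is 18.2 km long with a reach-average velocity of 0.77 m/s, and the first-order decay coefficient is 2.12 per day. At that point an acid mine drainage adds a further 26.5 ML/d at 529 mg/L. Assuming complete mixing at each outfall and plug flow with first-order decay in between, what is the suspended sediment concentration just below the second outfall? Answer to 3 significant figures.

46.5 mg/L

Flow-weighted average: C = (362.0·12.00 + 8.420·424.0) / 370.4 = 7914/370.4 = 21.37 mg/L; combined flow 370.4 ML/d.
Travel time t = 18.2·1000 / 0.77 = 23640 s = 6.566 h.
Decay over the reach: 21.37·exp(−kt) = 21.37·0.5599 = 11.96 mg/L.
At the second outfall, C = (370.4·11.96 + 26.50·529.0) / (370.4 + 26.50) = 46.48 mg/L.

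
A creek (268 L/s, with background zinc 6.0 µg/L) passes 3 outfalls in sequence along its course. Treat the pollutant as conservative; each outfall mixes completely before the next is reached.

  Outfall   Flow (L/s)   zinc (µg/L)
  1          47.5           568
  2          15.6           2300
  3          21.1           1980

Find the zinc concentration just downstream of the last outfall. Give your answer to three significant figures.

Below outfall 1: Q → 315.5 L/s, C = (268.0·6.000 + 47.50·568.0)/315.5 = 90.61 µg/L.
Below outfall 2: Q → 331.1 L/s, C = (315.5·90.61 + 15.60·2300)/331.1 = 194.7 µg/L.
Below outfall 3: Q → 352.2 L/s, C = (331.1·194.7 + 21.10·1980)/352.2 = 301.7 µg/L.

302 µg/L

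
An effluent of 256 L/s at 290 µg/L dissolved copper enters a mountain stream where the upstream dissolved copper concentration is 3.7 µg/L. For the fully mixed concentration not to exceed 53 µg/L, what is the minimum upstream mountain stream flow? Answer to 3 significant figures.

Set C_mix = 53: (Q·3.700 + 256.0·290.0) / (Q + 256.0) = 53
→ Q = 256.0·(290.0 − 53)/(53 − 3.700) = 1231 L/s.

1230 L/s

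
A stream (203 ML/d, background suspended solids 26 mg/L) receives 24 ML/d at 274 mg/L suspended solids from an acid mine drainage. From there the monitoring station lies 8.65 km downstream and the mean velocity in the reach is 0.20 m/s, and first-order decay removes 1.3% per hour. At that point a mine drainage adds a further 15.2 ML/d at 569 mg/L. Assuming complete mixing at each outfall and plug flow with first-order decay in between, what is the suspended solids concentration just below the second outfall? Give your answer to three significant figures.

Mixed concentration C = ΣQC/ΣQ = (203.0·26.00 + 24.00·274.0) / 227.0 = 11850/227.0 = 52.22 mg/L; combined flow 227.0 ML/d.
Travel time t = 8.65·1000 / 0.20 = 43250 s = 12.01 h.
1.3%/h lost → k = −ln(1 − 0.013) = 0.01309 h⁻¹.
Applying C = C₀e^(−kt): 52.22 × 0.8545 = 44.62 mg/L.
Second outfall: C = (227.0·44.62 + 15.20·569.0)/242.2 = 77.53 mg/L.

77.5 mg/L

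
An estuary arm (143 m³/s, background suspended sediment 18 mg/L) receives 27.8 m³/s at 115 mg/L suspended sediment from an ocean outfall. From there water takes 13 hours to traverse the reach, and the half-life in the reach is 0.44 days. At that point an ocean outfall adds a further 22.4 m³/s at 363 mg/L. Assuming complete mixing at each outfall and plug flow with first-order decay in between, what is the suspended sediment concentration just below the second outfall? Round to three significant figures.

Flow-weighted average: C = (143.0·18.00 + 27.80·115.0) / 170.8 = 5771/170.8 = 33.79 mg/L; combined flow 170.8 m³/s.
Half-life 0.44 d → k = ln 2 / 0.44 = 1.575 d⁻¹.
First-order decay: C = 33.79·exp(−k·t) = 33.79·0.4260 = 14.39 mg/L.
At the second outfall, C = (170.8·14.39 + 22.40·363.0) / (170.8 + 22.40) = 54.81 mg/L.

54.8 mg/L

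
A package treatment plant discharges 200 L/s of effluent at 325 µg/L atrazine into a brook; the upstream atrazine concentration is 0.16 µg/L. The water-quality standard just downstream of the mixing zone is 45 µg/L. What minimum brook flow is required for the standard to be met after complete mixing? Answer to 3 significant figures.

Set C_mix = 45: (Q·0.1600 + 200.0·325.0) / (Q + 200.0) = 45
→ Q = 200.0·(325.0 − 45)/(45 − 0.1600) = 1249 L/s.

1250 L/s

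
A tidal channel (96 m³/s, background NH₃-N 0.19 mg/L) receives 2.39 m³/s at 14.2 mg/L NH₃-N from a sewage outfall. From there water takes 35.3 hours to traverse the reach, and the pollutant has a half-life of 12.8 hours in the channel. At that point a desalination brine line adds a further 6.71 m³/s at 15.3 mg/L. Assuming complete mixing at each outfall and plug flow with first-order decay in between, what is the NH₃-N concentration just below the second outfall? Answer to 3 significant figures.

After mixing, C = (96.00·0.1900 + 2.390·14.20) / 98.39 = 52.18/98.39 = 0.5303 mg/L; combined flow 98.39 m³/s.
Half-life 12.8 h → k = ln 2 / 12.8 = 0.05415 h⁻¹ = 1.300 d⁻¹.
Applying C = C₀e^(−kt): 0.5303 × 0.1478 = 0.07841 mg/L.
At the second outfall, C = (98.39·0.07841 + 6.710·15.30) / (98.39 + 6.710) = 1.050 mg/L.

1.05 mg/L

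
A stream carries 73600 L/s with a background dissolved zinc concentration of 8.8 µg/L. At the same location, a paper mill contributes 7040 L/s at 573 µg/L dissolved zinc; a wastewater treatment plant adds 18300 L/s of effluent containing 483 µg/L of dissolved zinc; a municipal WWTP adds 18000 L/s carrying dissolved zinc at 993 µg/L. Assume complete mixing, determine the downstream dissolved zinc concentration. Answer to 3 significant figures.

Conservation of mass: C = (73600·8.800 + 7040·573.0 + 18300·483.0 + 18000·993.0) / 116900 = 31390000/116900 = 268.5 µg/L.

268 µg/L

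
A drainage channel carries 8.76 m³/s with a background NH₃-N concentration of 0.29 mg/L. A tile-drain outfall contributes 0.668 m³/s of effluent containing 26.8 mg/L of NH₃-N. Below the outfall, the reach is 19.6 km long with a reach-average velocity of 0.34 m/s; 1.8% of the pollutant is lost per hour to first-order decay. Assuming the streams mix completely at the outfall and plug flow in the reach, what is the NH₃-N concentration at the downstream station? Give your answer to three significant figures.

Conservation of mass: C = (8.760·0.2900 + 0.6680·26.80) / 9.428 = 20.44/9.428 = 2.168 mg/L.
Travel time t = 19.6·1000 / 0.34 = 57650 s = 16.01 h.
1.8%/h lost → k = −ln(1 − 0.018) = 0.01816 h⁻¹.
Applying C = C₀e^(−kt): 2.168 × 0.7476 = 1.621 mg/L.

1.62 mg/L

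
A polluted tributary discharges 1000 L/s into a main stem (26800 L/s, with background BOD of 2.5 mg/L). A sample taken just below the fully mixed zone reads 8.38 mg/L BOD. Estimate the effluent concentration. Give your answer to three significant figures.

166 mg/L

Mass balance: 26800·2.500 + 1000·Cₑ = 27800·8.380
→ Cₑ = (27800·8.380 − 26800·2.500) / 1000 = 166.0 mg/L.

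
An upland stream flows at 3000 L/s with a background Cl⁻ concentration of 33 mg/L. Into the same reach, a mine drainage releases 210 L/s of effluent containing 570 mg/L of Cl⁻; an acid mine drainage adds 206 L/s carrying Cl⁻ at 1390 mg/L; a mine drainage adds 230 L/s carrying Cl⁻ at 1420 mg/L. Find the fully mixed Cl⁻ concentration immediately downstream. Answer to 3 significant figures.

Conservation of mass: C = (3000·33.00 + 210.0·570.0 + 206.0·1390 + 230.0·1420) / 3646 = 831600/3646 = 228.1 mg/L.

228 mg/L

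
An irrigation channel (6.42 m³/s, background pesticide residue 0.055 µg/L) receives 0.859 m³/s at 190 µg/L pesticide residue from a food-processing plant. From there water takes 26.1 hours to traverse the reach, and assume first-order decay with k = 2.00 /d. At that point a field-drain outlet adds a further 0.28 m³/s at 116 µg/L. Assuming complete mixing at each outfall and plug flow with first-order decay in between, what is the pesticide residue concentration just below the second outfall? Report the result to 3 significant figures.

Flow-weighted average: C = (6.420·0.05500 + 0.8590·190.0) / 7.279 = 163.6/7.279 = 22.47 µg/L; combined flow 7.279 m³/s.
After decay, C = 22.47 × e^(−kt) = 22.47 × 0.1136 = 2.553 µg/L.
At the second outfall, C = (7.279·2.553 + 0.2800·116.0) / (7.279 + 0.2800) = 6.755 µg/L.

6.76 µg/L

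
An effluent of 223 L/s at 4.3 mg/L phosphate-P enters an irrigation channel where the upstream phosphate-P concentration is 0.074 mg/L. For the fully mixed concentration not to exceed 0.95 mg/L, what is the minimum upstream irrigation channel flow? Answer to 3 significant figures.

853 L/s

Set C_mix = 0.95: (Q·0.07400 + 223.0·4.300) / (Q + 223.0) = 0.95
→ Q = 223.0·(4.300 − 0.95)/(0.95 − 0.07400) = 852.8 L/s.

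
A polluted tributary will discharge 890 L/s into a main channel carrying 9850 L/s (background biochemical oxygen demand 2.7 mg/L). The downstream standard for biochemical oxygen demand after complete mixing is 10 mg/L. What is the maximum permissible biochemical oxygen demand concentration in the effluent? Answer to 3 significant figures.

At the limit, (Qr·Cr + Qe·Cₑ)/(Qr + Qe) = 10:
Cₑ = (10740·10 − 9850·2.700) / 890.0 = 90.79 mg/L.

90.8 mg/L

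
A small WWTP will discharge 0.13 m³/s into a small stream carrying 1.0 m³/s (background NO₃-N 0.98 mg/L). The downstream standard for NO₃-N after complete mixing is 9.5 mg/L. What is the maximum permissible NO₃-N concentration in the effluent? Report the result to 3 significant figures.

At the limit, (Qr·Cr + Qe·Cₑ)/(Qr + Qe) = 9.5:
Cₑ = (1.130·9.5 − 1.000·0.9800) / 0.1300 = 75.04 mg/L.

75.0 mg/L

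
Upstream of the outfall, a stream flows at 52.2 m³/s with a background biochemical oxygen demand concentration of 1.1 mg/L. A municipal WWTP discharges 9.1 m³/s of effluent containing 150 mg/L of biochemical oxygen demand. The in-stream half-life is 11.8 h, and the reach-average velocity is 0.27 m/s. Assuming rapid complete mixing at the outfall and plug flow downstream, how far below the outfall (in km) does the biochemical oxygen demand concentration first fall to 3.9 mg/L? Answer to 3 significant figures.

29.5 km

Mass balance: C = (52.20·1.100 + 9.100·150.0) / 61.30 = 1422/61.30 = 23.20 mg/L.
Half-life 11.8 h → k = ln 2 / 11.8 = 0.05874 h⁻¹ = 1.410 d⁻¹.
Set 23.20·exp(−k·t) = 3.9 → t = ln(23.20/3.9)/k = 109300 s = 30.36 h.
Distance = v·t = 0.27·109300 = 29510 m = 29.51 km.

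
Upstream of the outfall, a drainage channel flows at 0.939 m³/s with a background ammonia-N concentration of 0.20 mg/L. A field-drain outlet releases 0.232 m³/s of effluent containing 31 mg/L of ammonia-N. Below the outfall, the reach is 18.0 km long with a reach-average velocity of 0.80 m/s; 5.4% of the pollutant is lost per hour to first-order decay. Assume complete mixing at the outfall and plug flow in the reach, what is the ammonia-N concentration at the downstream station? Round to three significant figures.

4.45 mg/L

Mass balance: C = (0.9390·0.2000 + 0.2320·31.00) / 1.171 = 7.380/1.171 = 6.302 mg/L.
Travel time t = 18.0·1000 / 0.80 = 22500 s = 6.250 h.
5.4%/h lost → k = −ln(1 − 0.054) = 0.05551 h⁻¹.
Decay over the reach: 6.302·exp(−kt) = 6.302·0.7068 = 4.455 mg/L.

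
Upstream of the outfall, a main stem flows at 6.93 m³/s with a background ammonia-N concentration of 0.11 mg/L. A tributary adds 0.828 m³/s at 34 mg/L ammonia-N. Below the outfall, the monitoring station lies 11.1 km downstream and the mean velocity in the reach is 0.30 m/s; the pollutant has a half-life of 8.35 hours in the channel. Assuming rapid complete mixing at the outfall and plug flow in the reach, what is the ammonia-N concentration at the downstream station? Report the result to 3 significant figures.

Conservation of mass: C = (6.930·0.1100 + 0.8280·34.00) / 7.758 = 28.91/7.758 = 3.727 mg/L.
Travel time t = 11.1·1000 / 0.30 = 37000 s = 10.28 h.
Half-life 8.35 h → k = ln 2 / 8.35 = 0.08301 h⁻¹ = 1.992 d⁻¹.
Decay over the reach: 3.727·exp(−kt) = 3.727·0.4261 = 1.588 mg/L.

1.59 mg/L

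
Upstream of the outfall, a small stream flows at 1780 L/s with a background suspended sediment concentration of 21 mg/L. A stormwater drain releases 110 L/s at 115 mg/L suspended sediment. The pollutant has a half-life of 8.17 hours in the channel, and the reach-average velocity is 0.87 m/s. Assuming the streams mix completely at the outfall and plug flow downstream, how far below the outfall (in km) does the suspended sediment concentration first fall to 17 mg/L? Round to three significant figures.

Conservation of mass: C = (1780·21.00 + 110.0·115.0) / 1890 = 50030/1890 = 26.47 mg/L.
Half-life 8.17 h → k = ln 2 / 8.17 = 0.08484 h⁻¹ = 2.036 d⁻¹.
Set 26.47·exp(−k·t) = 17 → t = ln(26.47/17)/k = 18790 s = 5.220 h.
Distance = v·t = 0.87·18790 = 16350 m = 16.35 km.

16.3 km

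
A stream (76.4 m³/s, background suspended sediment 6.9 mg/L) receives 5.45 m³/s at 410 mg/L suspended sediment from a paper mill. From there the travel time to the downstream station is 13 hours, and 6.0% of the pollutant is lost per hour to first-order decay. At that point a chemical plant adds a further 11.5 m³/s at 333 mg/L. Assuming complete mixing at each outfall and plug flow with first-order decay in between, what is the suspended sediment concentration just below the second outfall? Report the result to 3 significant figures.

54.3 mg/L

Mixed concentration C = ΣQC/ΣQ = (76.40·6.900 + 5.450·410.0) / 81.85 = 2762/81.85 = 33.74 mg/L; combined flow 81.85 m³/s.
6.0%/h lost → k = −ln(1 − 0.06) = 0.06188 h⁻¹.
Applying C = C₀e^(−kt): 33.74 × 0.4474 = 15.09 mg/L.
At the second outfall, C = (81.85·15.09 + 11.50·333.0) / (81.85 + 11.50) = 54.26 mg/L.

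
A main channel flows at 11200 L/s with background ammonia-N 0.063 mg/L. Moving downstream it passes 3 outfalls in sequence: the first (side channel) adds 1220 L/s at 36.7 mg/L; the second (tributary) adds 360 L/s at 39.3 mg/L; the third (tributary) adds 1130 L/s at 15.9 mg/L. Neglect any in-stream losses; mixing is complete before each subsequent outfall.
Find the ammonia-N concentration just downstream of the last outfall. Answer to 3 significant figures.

Below outfall 1: Q → 12420 L/s, C = (11200·0.06300 + 1220·36.70)/12420 = 3.662 mg/L.
Below outfall 2: Q → 12780 L/s, C = (12420·3.662 + 360.0·39.30)/12780 = 4.666 mg/L.
Below outfall 3: Q → 13910 L/s, C = (12780·4.666 + 1130·15.90)/13910 = 5.578 mg/L.

5.58 mg/L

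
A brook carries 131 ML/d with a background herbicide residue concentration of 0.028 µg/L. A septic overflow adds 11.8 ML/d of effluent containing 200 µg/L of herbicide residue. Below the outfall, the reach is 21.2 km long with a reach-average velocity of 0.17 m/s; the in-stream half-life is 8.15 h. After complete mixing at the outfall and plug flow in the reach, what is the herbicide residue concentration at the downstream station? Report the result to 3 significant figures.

After mixing, C = (131.0·0.02800 + 11.80·200.0) / 142.8 = 2364/142.8 = 16.55 µg/L.
Travel time t = 21.2·1000 / 0.17 = 124700 s = 34.64 h.
Half-life 8.15 h → k = ln 2 / 8.15 = 0.08505 h⁻¹ = 2.041 d⁻¹.
Applying C = C₀e^(−kt): 16.55 × 0.05254 = 0.8697 µg/L.

0.870 µg/L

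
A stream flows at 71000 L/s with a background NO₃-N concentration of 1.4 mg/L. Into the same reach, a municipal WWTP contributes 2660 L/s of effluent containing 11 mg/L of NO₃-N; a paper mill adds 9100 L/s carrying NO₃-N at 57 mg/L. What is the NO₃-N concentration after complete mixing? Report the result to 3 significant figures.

7.82 mg/L

Conservation of mass: C = (71000·1.400 + 2660·11.00 + 9100·57.00) / 82760 = 647400/82760 = 7.822 mg/L.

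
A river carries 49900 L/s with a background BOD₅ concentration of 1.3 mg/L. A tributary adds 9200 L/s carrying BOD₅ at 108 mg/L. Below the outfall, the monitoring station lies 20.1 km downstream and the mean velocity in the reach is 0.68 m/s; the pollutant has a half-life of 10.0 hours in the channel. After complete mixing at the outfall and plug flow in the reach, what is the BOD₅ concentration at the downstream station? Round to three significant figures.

10.1 mg/L

Mass balance: C = (49900·1.300 + 9200·108.0) / 59100 = 1058000/59100 = 17.91 mg/L.
Travel time t = 20.1·1000 / 0.68 = 29560 s = 8.211 h.
Half-life 10.0 h → k = ln 2 / 10.0 = 0.06931 h⁻¹ = 1.664 d⁻¹.
Applying C = C₀e^(−kt): 17.91 × 0.5660 = 10.14 mg/L.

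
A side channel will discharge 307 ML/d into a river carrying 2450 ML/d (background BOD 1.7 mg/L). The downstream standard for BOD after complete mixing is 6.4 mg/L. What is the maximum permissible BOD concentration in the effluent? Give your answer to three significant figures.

At the limit, (Qr·Cr + Qe·Cₑ)/(Qr + Qe) = 6.4:
Cₑ = (2757·6.4 − 2450·1.700) / 307.0 = 43.91 mg/L.

43.9 mg/L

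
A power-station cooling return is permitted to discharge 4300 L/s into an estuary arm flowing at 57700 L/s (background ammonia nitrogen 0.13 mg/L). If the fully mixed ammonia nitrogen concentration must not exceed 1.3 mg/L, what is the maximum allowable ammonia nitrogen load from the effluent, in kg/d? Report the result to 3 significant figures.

6320 kg/d

Mass balance at the limit: 57700·0.1300 + 4300·Cₑ = 62000·1.3 → Cₑ = 17.00 mg/L.
4300 L/s = 4.300 m³/s. Load = 4.300 m³/s × 17.00 g/m³ × 86 400 s/d = 6316 kg/d.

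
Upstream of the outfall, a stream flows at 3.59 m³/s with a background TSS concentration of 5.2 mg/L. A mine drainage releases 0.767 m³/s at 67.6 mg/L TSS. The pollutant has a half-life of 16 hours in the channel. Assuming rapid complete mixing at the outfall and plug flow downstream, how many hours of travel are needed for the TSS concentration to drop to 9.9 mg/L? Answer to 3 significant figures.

After mixing, C = (3.590·5.200 + 0.7670·67.60) / 4.357 = 70.52/4.357 = 16.18 mg/L.
Half-life 16 h → k = ln 2 / 16 = 0.04332 h⁻¹ = 1.040 d⁻¹.
16.18·exp(−k·t) = 9.9 → t = ln(16.18/9.9)/k = 40850 s = 11.35 h.

11.3 h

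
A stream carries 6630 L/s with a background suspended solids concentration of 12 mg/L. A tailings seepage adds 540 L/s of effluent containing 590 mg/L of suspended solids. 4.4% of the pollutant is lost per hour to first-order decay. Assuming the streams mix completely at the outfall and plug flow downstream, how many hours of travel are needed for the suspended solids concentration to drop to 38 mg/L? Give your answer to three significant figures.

8.43 h

Mixed concentration C = ΣQC/ΣQ = (6630·12.00 + 540.0·590.0) / 7170 = 398200/7170 = 55.53 mg/L.
4.4%/h lost → k = −ln(1 − 0.044) = 0.04500 h⁻¹.
55.53·exp(−k·t) = 38 → t = ln(55.53/38)/k = 30350 s = 8.431 h.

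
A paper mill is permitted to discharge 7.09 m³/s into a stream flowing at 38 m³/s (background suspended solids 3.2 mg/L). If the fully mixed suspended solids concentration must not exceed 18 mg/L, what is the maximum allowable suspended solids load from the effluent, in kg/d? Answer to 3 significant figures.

59600 kg/d

Mass balance at the limit: 38.00·3.200 + 7.090·Cₑ = 45.09·18 → Cₑ = 97.32 mg/L.
Load = 7.090 m³/s × 97.32 g/m³ × 86 400 s/d = 59620 kg/d.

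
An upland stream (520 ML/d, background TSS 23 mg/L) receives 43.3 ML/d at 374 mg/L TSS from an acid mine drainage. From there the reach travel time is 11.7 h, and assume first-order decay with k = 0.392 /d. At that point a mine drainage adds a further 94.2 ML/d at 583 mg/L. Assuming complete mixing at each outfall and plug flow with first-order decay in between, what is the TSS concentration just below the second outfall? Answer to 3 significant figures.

119 mg/L

Flow-weighted average: C = (520.0·23.00 + 43.30·374.0) / 563.3 = 28150/563.3 = 49.98 mg/L; combined flow 563.3 ML/d.
Applying C = C₀e^(−kt): 49.98 × 0.8260 = 41.29 mg/L.
At the second outfall, C = (563.3·41.29 + 94.20·583.0) / (563.3 + 94.20) = 118.9 mg/L.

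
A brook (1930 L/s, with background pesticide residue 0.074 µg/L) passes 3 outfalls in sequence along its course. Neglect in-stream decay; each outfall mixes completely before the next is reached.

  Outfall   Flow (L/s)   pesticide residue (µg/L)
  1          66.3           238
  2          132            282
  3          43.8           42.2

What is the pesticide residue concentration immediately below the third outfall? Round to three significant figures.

25.3 µg/L

Below outfall 1: Q → 1996 L/s, C = (1930·0.07400 + 66.30·238.0)/1996 = 7.976 µg/L.
Below outfall 2: Q → 2128 L/s, C = (1996·7.976 + 132.0·282.0)/2128 = 24.97 µg/L.
Below outfall 3: Q → 2172 L/s, C = (2128·24.97 + 43.80·42.20)/2172 = 25.32 µg/L.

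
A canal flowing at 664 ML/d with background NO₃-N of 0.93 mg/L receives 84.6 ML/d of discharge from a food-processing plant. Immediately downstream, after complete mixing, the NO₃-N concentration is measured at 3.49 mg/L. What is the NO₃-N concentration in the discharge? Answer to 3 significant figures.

23.6 mg/L

Mass balance: 664.0·0.9300 + 84.60·Cₑ = 748.6·3.490
→ Cₑ = (748.6·3.490 − 664.0·0.9300) / 84.60 = 23.58 mg/L.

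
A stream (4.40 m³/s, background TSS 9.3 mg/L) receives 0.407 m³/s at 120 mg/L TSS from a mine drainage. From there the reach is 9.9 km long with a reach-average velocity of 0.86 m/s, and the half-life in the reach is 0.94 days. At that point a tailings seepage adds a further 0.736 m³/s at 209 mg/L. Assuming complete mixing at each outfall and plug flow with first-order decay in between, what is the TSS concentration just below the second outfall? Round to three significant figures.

Mixed concentration C = ΣQC/ΣQ = (4.400·9.300 + 0.4070·120.0) / 4.807 = 89.76/4.807 = 18.67 mg/L; combined flow 4.807 m³/s.
Travel time t = 9.9·1000 / 0.86 = 11510 s = 3.198 h.
Half-life 0.94 d → k = ln 2 / 0.94 = 0.7374 d⁻¹.
After decay, C = 18.67 × e^(−kt) = 18.67 × 0.9064 = 16.93 mg/L.
At the second outfall, C = (4.807·16.93 + 0.7360·209.0) / (4.807 + 0.7360) = 42.43 mg/L.

42.4 mg/L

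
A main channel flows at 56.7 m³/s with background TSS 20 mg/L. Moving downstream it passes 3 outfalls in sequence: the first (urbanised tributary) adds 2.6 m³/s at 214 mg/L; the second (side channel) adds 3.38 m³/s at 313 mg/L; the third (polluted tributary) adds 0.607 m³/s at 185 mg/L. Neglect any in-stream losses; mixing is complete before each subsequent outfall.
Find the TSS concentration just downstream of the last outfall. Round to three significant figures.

Outfall 1: combined Q = 59.30 m³/s; C = (56.70·20.00 + 2.600·214.0)/59.30 = 28.51 mg/L.
Outfall 2: combined Q = 62.68 m³/s; C = (59.30·28.51 + 3.380·313.0)/62.68 = 43.85 mg/L.
Outfall 3: combined Q = 63.29 m³/s; C = (62.68·43.85 + 0.6070·185.0)/63.29 = 45.20 mg/L.

45.2 mg/L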